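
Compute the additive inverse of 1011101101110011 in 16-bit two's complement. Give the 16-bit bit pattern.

0100010010001101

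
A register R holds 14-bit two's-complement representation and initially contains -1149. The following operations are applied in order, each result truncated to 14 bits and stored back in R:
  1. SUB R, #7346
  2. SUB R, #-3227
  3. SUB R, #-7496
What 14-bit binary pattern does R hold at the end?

00100010110100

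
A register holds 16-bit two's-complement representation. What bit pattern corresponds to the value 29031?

0111000101100111

29031 is non-negative, so write it directly in 16 bits: 0111000101100111.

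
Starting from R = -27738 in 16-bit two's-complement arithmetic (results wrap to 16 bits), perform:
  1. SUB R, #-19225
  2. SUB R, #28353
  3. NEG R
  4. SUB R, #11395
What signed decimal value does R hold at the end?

25471

Start: R = -27738 = 1001001110100110.
R = -27738 − (-19225) = -8513 = 1101111010111111
R = -8513 − 28353 = -36866; wraps to 28670 = 0110111111111110
R = −(28670) = -28670 = 1001000000000010
R = -28670 − 11395 = -40065; wraps to 25471 = 0110001101111111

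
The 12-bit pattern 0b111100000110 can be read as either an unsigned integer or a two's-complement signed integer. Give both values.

unsigned = 3846, signed = -250

Unsigned: 111100000110 = 3846.
Signed: MSB=1 → 3846 − 4096 = -250.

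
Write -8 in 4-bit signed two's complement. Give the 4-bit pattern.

1000

|-8| = 8 = 1000 in 4 bits.
Invert the bits: 0111. Add 1: 1000.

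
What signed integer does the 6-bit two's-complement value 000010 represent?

2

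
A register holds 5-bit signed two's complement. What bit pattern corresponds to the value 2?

00010

2 is non-negative, so write it directly in 5 bits: 00010.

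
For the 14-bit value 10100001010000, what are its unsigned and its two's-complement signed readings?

Unsigned: 10100001010000 = 10320.
Signed: MSB=1 → 10320 − 16384 = -6064.

unsigned = 10320, signed = -6064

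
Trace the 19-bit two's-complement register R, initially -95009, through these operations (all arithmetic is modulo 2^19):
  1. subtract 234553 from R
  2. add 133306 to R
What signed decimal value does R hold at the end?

Start: R = -95009 = 1101000110011011111.
R = -95009 − 234553 = -329562; wraps to 194726 = 0101111100010100110
R = 194726 + 133306 = 328032; wraps to -196256 = 1010000000101100000

-196256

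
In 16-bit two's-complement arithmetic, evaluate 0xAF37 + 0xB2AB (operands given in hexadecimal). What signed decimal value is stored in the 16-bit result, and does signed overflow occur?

25058; overflow

0xAF37 = 1010111100110111 = -20681 (signed)
0xB2AB = 1011001010101011 = -19797 (signed)
  1010111100110111
+ 1011001010101011
= 0110000111100010  (discard carry-out 1)
Result 0110000111100010: MSB = 0 → value 25058.
Both addends are negative but the stored result is non-negative: signed overflow. The true value -20681 + (-19797) = -40478 lies outside [-32768, 32767].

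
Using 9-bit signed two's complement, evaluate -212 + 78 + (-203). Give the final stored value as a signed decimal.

175

-212 + 78 = -134 (101111010)
-134 + (-203) = -337 → wraps to 175 (010101111)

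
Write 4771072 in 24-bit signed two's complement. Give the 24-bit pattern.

4771072 is non-negative, so write it directly in 24 bits: 010010001100110100000000.

010010001100110100000000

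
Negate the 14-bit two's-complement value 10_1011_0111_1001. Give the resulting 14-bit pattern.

Invert: 01010010000110. Add 1: 01010010000111.
Check: 10101101111001 = -5255, 01010010000111 = 5255.

01010010000111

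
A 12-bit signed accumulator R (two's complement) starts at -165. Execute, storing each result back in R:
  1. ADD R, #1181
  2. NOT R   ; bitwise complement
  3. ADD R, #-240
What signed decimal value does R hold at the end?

-1257

Start: R = -165 = 111101011011.
R = -165 + 1181 = 1016 = 001111111000
R = NOT 001111111000 = 110000000111 = -1017
R = -1017 + (-240) = -1257 = 101100010111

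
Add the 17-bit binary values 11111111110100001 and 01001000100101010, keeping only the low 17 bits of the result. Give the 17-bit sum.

01001000011001011

  11111111110100001
+ 01001000100101010
= 01001000011001011  (discard carry-out 1)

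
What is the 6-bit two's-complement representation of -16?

110000

|-16| = 16 = 010000 in 6 bits.
Invert the bits: 101111. Add 1: 110000.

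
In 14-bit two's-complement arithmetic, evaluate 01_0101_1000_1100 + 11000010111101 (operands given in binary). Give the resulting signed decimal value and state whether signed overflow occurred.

1609; no overflow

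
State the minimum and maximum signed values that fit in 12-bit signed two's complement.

min = -2048, max = 2047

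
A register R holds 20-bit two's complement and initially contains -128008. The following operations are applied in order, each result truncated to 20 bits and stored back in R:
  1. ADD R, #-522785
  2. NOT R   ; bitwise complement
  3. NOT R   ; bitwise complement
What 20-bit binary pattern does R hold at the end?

01100001000111010111

Start: R = -128008 = 11100000101111111000.
R = -128008 + (-522785) = -650793; wraps to 397783 = 01100001000111010111
R = NOT 01100001000111010111 = 10011110111000101000 = -397784
R = NOT 10011110111000101000 = 01100001000111010111 = 397783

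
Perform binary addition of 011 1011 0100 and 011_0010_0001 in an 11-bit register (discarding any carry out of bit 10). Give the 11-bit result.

  01110110100
+ 01100100001
= 11011010101

11011010101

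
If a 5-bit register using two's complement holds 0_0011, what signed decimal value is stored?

3

MSB is 0, so the value is non-negative: 00011 = 3.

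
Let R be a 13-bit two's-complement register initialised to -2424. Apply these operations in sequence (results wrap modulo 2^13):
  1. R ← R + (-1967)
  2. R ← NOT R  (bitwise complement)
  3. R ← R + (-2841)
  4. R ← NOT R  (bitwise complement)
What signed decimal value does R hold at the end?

-1550

Start: R = -2424 = 1011010001000.
R = -2424 + (-1967) = -4391; wraps to 3801 = 0111011011001
R = NOT 0111011011001 = 1000100100110 = -3802
R = -3802 + (-2841) = -6643; wraps to 1549 = 0011000001101
R = NOT 0011000001101 = 1100111110010 = -1550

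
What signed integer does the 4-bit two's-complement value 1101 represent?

-3

MSB is 1, so the value is negative.
Invert: 0010. Add 1: 0011 = 3. So the value is −3.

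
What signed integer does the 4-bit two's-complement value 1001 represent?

MSB is 1, so the value is negative.
Unsigned reading: 9. Subtract 2^4 = 16: 9 − 16 = -7.

-7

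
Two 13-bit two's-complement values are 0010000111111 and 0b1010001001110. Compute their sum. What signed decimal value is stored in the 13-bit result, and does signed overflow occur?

0010000111111 = 1087 (signed)
0b1010001001110 → 1010001001110 = -2994 (signed)
  0010000111111
+ 1010001001110
= 1100010001101
Result 1100010001101: MSB = 1 → 6285 − 8192 = -1907.
Addends have opposite signs, so signed overflow cannot occur.

-1907; no overflow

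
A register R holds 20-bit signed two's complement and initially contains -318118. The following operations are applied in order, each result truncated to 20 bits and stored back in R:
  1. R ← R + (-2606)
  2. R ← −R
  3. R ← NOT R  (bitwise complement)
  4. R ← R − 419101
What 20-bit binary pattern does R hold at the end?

01001011011000001110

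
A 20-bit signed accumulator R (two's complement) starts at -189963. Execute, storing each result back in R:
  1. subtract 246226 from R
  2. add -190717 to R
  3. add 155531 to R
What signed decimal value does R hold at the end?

Start: R = -189963 = 11010001100111110101.
R = -189963 − 246226 = -436189 = 10010101100000100011
R = -436189 + (-190717) = -626906; wraps to 421670 = 01100110111100100110
R = 421670 + 155531 = 577201; wraps to -471375 = 10001100111010110001

-471375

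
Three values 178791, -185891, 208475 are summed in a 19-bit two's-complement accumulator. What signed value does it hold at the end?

201375

178791 + (-185891) = -7100 (1111110010001000100)
-7100 + 208475 = 201375 (0110001001010011111)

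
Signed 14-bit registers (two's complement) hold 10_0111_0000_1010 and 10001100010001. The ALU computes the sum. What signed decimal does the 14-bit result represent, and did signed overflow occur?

2587; overflow

10_0111_0000_1010 → 10011100001010 = -6390 (signed)
10001100010001 = -7407 (signed)
  10011100001010
+ 10001100010001
= 00101000011011  (discard carry-out 1)
Result 00101000011011: MSB = 0 → value 2587.
Both addends are negative but the stored result is non-negative: signed overflow. The true value -6390 + (-7407) = -13797 lies outside [-8192, 8191].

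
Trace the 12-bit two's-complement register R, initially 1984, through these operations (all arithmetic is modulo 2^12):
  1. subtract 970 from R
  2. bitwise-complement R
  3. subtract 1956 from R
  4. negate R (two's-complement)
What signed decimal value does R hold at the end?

-1125

Start: R = 1984 = 011111000000.
R = 1984 − 970 = 1014 = 001111110110
R = NOT 001111110110 = 110000001001 = -1015
R = -1015 − 1956 = -2971; wraps to 1125 = 010001100101
R = −(1125) = -1125 = 101110011011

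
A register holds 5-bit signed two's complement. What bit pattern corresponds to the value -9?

10111

|-9| = 9 = 01001 in 5 bits.
Invert the bits: 10110. Add 1: 10111.
Check: 10111 reads as 23 − 32 = -9.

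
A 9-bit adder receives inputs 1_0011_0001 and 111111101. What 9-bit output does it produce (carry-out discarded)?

  100110001
+ 111111101
= 100101110  (discard carry-out 1)

100101110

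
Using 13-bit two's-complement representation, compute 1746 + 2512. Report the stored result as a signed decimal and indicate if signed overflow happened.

-3934; overflow

1746 → 0011011010010
2512 → 0100111010000
  0011011010010
+ 0100111010000
= 1000010100010
Result 1000010100010: MSB = 1 → 4258 − 8192 = -3934.
Both addends are non-negative but the stored result is negative: signed overflow. The true value 1746 + 2512 = 4258 lies outside [-4096, 4095].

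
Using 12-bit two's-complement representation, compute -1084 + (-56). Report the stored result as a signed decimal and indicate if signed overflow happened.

-1084 → 101111000100
-56 → 111111001000
  101111000100
+ 111111001000
= 101110001100  (discard carry-out 1)
Result 101110001100: MSB = 1 → 2956 − 4096 = -1140.
Both addends are negative and so is the stored result: no signed overflow.

-1140; no overflow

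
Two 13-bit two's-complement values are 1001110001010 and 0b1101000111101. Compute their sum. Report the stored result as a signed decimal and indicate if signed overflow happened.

3527; overflow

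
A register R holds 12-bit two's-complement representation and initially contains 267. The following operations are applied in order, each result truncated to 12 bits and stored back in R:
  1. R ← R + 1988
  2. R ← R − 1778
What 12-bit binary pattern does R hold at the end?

Start: R = 267 = 000100001011.
R = 267 + 1988 = 2255; wraps to -1841 = 100011001111
R = -1841 − 1778 = -3619; wraps to 477 = 000111011101

000111011101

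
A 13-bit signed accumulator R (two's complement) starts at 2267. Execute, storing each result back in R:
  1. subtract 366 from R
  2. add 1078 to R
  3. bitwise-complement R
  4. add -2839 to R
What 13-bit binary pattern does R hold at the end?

0100101000101

Start: R = 2267 = 0100011011011.
R = 2267 − 366 = 1901 = 0011101101101
R = 1901 + 1078 = 2979 = 0101110100011
R = NOT 0101110100011 = 1010001011100 = -2980
R = -2980 + (-2839) = -5819; wraps to 2373 = 0100101000101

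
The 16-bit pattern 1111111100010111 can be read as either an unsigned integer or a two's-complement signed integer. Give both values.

unsigned = 65303, signed = -233

Unsigned: 1111111100010111 = 65303.
Signed: MSB=1 → 65303 − 65536 = -233.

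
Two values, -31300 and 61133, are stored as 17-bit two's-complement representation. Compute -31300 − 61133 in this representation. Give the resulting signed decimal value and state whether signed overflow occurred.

38639; overflow

-31300 → 11000010110111100
61133 → 01110111011001101
Subtract via negate-and-add: invert 01110111011001101 + 1 = 10001000100110011 (i.e. -61133).
  11000010110111100
+ 10001000100110011
= 01001011011101111  (discard carry-out 1)
Result 01001011011101111: MSB = 0 → value 38639.
Both addends (after negating the subtrahend) are negative but the stored result is non-negative: signed overflow. The true value -31300 − 61133 = -92433 lies outside [-65536, 65535].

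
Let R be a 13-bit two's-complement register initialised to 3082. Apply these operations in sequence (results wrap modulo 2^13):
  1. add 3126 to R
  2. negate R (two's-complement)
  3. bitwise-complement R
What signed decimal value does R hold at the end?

Start: R = 3082 = 0110000001010.
R = 3082 + 3126 = 6208; wraps to -1984 = 1100001000000
R = −(-1984) = 1984 = 0011111000000
R = NOT 0011111000000 = 1100000111111 = -1985

-1985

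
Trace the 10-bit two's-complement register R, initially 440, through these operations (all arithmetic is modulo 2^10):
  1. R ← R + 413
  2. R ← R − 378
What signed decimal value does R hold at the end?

475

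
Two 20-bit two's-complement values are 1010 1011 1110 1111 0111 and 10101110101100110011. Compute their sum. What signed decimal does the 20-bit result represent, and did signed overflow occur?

371242; overflow

1010 1011 1110 1111 0111 → 10101011111011110111 = -344329 (signed)
10101110101100110011 = -333005 (signed)
  10101011111011110111
+ 10101110101100110011
= 01011010101000101010  (discard carry-out 1)
Result 01011010101000101010: MSB = 0 → value 371242.
Both addends are negative but the stored result is non-negative: signed overflow. The true value -344329 + (-333005) = -677334 lies outside [-524288, 524287].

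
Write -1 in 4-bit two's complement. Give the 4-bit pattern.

|-1| = 1 = 0001 in 4 bits.
Invert the bits: 1110. Add 1: 1111.
Check: 1111 reads as 15 − 16 = -1.

1111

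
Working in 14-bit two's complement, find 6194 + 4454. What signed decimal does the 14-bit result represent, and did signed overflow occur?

-5736; overflow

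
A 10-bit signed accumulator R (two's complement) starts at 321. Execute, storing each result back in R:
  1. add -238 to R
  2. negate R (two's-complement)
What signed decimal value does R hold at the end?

-83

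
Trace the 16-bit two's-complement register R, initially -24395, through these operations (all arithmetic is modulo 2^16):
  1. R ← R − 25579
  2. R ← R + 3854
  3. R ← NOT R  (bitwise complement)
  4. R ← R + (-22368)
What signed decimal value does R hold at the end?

23751

Start: R = -24395 = 1010000010110101.
R = -24395 − 25579 = -49974; wraps to 15562 = 0011110011001010
R = 15562 + 3854 = 19416 = 0100101111011000
R = NOT 0100101111011000 = 1011010000100111 = -19417
R = -19417 + (-22368) = -41785; wraps to 23751 = 0101110011000111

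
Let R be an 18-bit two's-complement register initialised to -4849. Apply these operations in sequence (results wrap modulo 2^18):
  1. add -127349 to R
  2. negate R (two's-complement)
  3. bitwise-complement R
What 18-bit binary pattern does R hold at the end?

011111101110011001

Start: R = -4849 = 111110110100001111.
R = -4849 + (-127349) = -132198; wraps to 129946 = 011111101110011010
R = −(129946) = -129946 = 100000010001100110
R = NOT 100000010001100110 = 011111101110011001 = 129945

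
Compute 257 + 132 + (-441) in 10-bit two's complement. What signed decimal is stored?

-52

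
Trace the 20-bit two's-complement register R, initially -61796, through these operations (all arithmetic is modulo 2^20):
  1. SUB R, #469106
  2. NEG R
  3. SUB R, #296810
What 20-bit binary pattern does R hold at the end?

00111001001001101100

Start: R = -61796 = 11110000111010011100.
R = -61796 − 469106 = -530902; wraps to 517674 = 01111110011000101010
R = −(517674) = -517674 = 10000001100111010110
R = -517674 − 296810 = -814484; wraps to 234092 = 00111001001001101100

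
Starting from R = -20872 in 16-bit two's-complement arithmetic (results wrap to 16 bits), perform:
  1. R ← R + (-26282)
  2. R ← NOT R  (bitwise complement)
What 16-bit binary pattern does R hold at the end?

Start: R = -20872 = 1010111001111000.
R = -20872 + (-26282) = -47154; wraps to 18382 = 0100011111001110
R = NOT 0100011111001110 = 1011100000110001 = -18383

1011100000110001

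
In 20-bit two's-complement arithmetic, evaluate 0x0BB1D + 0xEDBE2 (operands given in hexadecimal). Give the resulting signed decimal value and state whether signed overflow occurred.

-26881; no overflow

0x0BB1D = 00001011101100011101 = 47901 (signed)
0xEDBE2 = 11101101101111100010 = -74782 (signed)
  00001011101100011101
+ 11101101101111100010
= 11111001011011111111
Result 11111001011011111111: MSB = 1 → 1021695 − 1048576 = -26881.
Addends have opposite signs, so signed overflow cannot occur.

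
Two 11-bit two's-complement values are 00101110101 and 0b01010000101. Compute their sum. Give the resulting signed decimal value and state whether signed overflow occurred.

1018; no overflow

00101110101 = 373 (signed)
0b01010000101 → 01010000101 = 645 (signed)
  00101110101
+ 01010000101
= 01111111010
Result 01111111010: MSB = 0 → value 1018.
Both addends are non-negative and so is the stored result: no signed overflow.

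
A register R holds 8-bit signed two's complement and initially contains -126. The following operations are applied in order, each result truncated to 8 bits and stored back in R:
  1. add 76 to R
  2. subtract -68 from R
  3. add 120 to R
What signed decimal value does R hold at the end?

Start: R = -126 = 10000010.
R = -126 + 76 = -50 = 11001110
R = -50 − (-68) = 18 = 00010010
R = 18 + 120 = 138; wraps to -118 = 10001010

-118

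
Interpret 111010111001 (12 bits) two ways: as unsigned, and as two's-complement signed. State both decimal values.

Unsigned: 111010111001 = 3769.
Signed: MSB=1 → 3769 − 4096 = -327.

unsigned = 3769, signed = -327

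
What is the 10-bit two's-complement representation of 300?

300 is non-negative, so write it directly in 10 bits: 0100101100.

0100101100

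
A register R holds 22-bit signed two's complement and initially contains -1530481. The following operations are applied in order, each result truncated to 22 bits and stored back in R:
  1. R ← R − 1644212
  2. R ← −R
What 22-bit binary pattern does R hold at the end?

1100000111000100100101

Start: R = -1530481 = 1010001010010110001111.
R = -1530481 − 1644212 = -3174693; wraps to 1019611 = 0011111000111011011011
R = −(1019611) = -1019611 = 1100000111000100100101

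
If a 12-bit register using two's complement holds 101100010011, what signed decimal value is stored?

-1261

MSB is 1, so the value is negative.
Unsigned reading: 2835. Subtract 2^12 = 4096: 2835 − 4096 = -1261.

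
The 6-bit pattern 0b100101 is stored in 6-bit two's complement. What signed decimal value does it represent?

-27

MSB is 1, so the value is negative.
Invert: 011010. Add 1: 011011 = 27. So the value is −27.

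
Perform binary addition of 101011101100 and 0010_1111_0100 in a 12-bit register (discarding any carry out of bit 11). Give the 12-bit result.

  101011101100
+ 001011110100
= 110111100000

110111100000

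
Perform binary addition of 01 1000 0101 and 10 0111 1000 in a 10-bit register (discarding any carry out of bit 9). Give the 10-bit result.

  0110000101
+ 1001111000
= 1111111101

1111111101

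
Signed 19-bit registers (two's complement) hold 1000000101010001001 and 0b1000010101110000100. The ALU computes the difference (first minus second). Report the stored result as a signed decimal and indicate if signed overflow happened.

-8443; no overflow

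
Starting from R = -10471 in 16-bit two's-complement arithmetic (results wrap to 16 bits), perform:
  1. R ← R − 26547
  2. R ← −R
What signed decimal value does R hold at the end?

-28518

Start: R = -10471 = 1101011100011001.
R = -10471 − 26547 = -37018; wraps to 28518 = 0110111101100110
R = −(28518) = -28518 = 1001000010011010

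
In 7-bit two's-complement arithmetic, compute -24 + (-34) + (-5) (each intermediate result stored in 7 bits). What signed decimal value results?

-24 + (-34) = -58 (1000110)
-58 + (-5) = -63 (1000001)

-63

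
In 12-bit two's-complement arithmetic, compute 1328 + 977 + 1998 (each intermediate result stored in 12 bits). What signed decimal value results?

207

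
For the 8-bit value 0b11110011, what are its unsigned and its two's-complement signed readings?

Unsigned: 11110011 = 243.
Signed: MSB=1 → 243 − 256 = -13.

unsigned = 243, signed = -13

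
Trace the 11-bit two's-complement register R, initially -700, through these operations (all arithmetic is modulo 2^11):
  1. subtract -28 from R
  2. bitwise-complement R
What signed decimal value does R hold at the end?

Start: R = -700 = 10101000100.
R = -700 − (-28) = -672 = 10101100000
R = NOT 10101100000 = 01010011111 = 671

671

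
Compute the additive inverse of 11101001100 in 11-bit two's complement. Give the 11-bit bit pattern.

00010110100

Invert: 00010110011. Add 1: 00010110100.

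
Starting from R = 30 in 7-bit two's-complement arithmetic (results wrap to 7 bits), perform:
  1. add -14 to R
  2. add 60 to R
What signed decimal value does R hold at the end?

-52

Start: R = 30 = 0011110.
R = 30 + (-14) = 16 = 0010000
R = 16 + 60 = 76; wraps to -52 = 1001100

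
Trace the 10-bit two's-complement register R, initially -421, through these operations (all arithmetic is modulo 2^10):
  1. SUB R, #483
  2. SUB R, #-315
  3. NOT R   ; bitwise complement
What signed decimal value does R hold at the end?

Start: R = -421 = 1001011011.
R = -421 − 483 = -904; wraps to 120 = 0001111000
R = 120 − (-315) = 435 = 0110110011
R = NOT 0110110011 = 1001001100 = -436

-436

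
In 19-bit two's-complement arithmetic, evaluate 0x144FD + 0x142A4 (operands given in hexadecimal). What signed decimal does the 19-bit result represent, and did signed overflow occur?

165793; no overflow

0x144FD = 0010100010011111101 = 83197 (signed)
0x142A4 = 0010100001010100100 = 82596 (signed)
  0010100010011111101
+ 0010100001010100100
= 0101000011110100001
Result 0101000011110100001: MSB = 0 → value 165793.
Both addends are non-negative and so is the stored result: no signed overflow.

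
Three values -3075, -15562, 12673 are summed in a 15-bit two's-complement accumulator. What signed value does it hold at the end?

-5964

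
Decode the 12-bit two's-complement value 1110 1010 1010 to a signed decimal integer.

-342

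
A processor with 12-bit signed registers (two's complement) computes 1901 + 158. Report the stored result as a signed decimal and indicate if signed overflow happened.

-2037; overflow

1901 → 011101101101
158 → 000010011110
  011101101101
+ 000010011110
= 100000001011
Result 100000001011: MSB = 1 → 2059 − 4096 = -2037.
Both addends are non-negative but the stored result is negative: signed overflow. The true value 1901 + 158 = 2059 lies outside [-2048, 2047].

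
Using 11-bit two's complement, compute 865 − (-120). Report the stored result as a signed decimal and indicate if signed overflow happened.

985; no overflow

865 → 01101100001
-120 → 11110001000
Subtract via negate-and-add: invert 11110001000 + 1 = 00001111000 (i.e. 120).
  01101100001
+ 00001111000
= 01111011001
Result 01111011001: MSB = 0 → value 985.
Both addends (after negating the subtrahend) are non-negative and so is the stored result: no signed overflow.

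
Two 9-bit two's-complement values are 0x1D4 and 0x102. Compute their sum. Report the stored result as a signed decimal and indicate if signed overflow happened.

214; overflow

0x1D4 = 111010100 = -44 (signed)
0x102 = 100000010 = -254 (signed)
  111010100
+ 100000010
= 011010110  (discard carry-out 1)
Result 011010110: MSB = 0 → value 214.
Both addends are negative but the stored result is non-negative: signed overflow. The true value -44 + (-254) = -298 lies outside [-256, 255].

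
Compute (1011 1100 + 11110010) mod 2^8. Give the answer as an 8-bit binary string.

  10111100
+ 11110010
= 10101110  (discard carry-out 1)

10101110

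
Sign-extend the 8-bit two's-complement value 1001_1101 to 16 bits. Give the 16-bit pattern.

1111111110011101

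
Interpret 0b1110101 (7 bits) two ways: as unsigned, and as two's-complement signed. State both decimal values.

Unsigned: 1110101 = 117.
Signed: MSB=1 → 117 − 128 = -11.

unsigned = 117, signed = -11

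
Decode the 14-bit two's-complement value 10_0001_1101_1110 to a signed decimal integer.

-7714

MSB is 1, so the value is negative.
Invert: 01111000100001. Add 1: 01111000100010 = 7714. So the value is −7714.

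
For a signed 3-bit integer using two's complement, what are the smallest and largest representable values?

min = -4, max = 3

Minimum: −2^2 = -4.
Maximum: 2^2 − 1 = 3.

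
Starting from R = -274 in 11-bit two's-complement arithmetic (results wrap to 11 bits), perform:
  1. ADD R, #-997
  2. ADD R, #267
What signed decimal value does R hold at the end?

Start: R = -274 = 11011101110.
R = -274 + (-997) = -1271; wraps to 777 = 01100001001
R = 777 + 267 = 1044; wraps to -1004 = 10000010100

-1004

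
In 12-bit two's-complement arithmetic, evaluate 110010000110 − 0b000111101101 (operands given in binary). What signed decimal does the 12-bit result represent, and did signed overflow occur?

110010000110 = -890 (signed)
0b000111101101 → 000111101101 = 493 (signed)
Subtract via negate-and-add: invert 000111101101 + 1 = 111000010011 (i.e. -493).
  110010000110
+ 111000010011
= 101010011001  (discard carry-out 1)
Result 101010011001: MSB = 1 → 2713 − 4096 = -1383.
Both addends (after negating the subtrahend) are negative and so is the stored result: no signed overflow.

-1383; no overflow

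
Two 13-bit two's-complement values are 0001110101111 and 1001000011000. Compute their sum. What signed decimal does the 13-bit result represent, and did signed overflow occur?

-2617; no overflow

0001110101111 = 943 (signed)
1001000011000 = -3560 (signed)
  0001110101111
+ 1001000011000
= 1010111000111
Result 1010111000111: MSB = 1 → 5575 − 8192 = -2617.
Addends have opposite signs, so signed overflow cannot occur.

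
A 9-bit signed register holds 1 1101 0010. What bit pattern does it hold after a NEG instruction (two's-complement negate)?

Invert: 000101101. Add 1: 000101110.

000101110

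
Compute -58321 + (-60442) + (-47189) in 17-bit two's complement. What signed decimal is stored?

-34880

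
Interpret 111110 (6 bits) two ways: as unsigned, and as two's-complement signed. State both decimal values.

unsigned = 62, signed = -2

Unsigned: 111110 = 62.
Signed: MSB=1 → 62 − 64 = -2.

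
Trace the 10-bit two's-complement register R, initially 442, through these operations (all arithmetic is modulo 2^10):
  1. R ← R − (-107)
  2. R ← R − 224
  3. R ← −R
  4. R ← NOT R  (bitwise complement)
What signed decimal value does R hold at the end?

324

Start: R = 442 = 0110111010.
R = 442 − (-107) = 549; wraps to -475 = 1000100101
R = -475 − 224 = -699; wraps to 325 = 0101000101
R = −(325) = -325 = 1010111011
R = NOT 1010111011 = 0101000100 = 324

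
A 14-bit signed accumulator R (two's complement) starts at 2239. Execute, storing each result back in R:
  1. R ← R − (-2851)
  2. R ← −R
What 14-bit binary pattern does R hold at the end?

Start: R = 2239 = 00100010111111.
R = 2239 − (-2851) = 5090 = 01001111100010
R = −(5090) = -5090 = 10110000011110

10110000011110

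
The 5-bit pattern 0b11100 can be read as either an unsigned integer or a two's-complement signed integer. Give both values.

Unsigned: 11100 = 28.
Signed: MSB=1 → 28 − 32 = -4.

unsigned = 28, signed = -4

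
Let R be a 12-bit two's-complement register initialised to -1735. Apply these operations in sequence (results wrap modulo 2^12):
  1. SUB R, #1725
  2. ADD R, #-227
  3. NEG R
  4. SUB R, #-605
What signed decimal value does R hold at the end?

196

Start: R = -1735 = 100100111001.
R = -1735 − 1725 = -3460; wraps to 636 = 001001111100
R = 636 + (-227) = 409 = 000110011001
R = −(409) = -409 = 111001100111
R = -409 − (-605) = 196 = 000011000100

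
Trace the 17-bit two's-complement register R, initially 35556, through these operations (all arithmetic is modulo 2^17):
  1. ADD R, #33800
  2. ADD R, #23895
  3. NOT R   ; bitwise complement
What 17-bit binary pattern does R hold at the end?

Start: R = 35556 = 01000101011100100.
R = 35556 + 33800 = 69356; wraps to -61716 = 10000111011101100
R = -61716 + 23895 = -37821 = 10110110001000011
R = NOT 10110110001000011 = 01001001110111100 = 37820

01001001110111100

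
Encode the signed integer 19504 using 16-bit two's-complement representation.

0100110000110000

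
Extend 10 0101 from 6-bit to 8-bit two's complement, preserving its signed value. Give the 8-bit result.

11100101

MSB of 100101 is 1; replicate it into the new high bits.
11|100101 → 11100101 (still -27).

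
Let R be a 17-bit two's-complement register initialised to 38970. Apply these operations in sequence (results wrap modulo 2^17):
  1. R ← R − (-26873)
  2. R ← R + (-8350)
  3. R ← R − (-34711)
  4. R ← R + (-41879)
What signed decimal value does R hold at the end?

Start: R = 38970 = 01001100000111010.
R = 38970 − (-26873) = 65843; wraps to -65229 = 10000000100110011
R = -65229 + (-8350) = -73579; wraps to 57493 = 01110000010010101
R = 57493 − (-34711) = 92204; wraps to -38868 = 10110100000101100
R = -38868 + (-41879) = -80747; wraps to 50325 = 01100010010010101

50325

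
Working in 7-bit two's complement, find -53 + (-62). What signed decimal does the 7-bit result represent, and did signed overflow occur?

13; overflow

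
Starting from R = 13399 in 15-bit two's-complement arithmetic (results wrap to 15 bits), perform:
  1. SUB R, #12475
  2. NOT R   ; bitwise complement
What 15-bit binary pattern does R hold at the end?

Start: R = 13399 = 011010001010111.
R = 13399 − 12475 = 924 = 000001110011100
R = NOT 000001110011100 = 111110001100011 = -925

111110001100011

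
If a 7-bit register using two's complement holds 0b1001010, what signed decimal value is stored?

-54

MSB is 1, so the value is negative.
Unsigned reading: 74. Subtract 2^7 = 128: 74 − 128 = -54.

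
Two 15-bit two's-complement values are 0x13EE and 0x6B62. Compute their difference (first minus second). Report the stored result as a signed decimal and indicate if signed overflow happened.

0x13EE = 001001111101110 = 5102 (signed)
0x6B62 = 110101101100010 = -5278 (signed)
Subtract via negate-and-add: invert 110101101100010 + 1 = 001010010011110 (i.e. 5278).
  001001111101110
+ 001010010011110
= 010100010001100
Result 010100010001100: MSB = 0 → value 10380.
Both addends (after negating the subtrahend) are non-negative and so is the stored result: no signed overflow.

10380; no overflow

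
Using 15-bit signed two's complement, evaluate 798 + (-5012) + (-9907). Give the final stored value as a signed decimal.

-14121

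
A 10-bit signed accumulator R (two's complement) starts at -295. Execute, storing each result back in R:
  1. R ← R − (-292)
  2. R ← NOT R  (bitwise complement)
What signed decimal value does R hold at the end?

2

Start: R = -295 = 1011011001.
R = -295 − (-292) = -3 = 1111111101
R = NOT 1111111101 = 0000000010 = 2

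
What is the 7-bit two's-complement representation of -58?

1000110

|-58| = 58 = 0111010 in 7 bits.
Invert the bits: 1000101. Add 1: 1000110.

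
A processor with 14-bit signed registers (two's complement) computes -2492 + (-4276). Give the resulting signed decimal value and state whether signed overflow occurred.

-6768; no overflow

-2492 → 11011001000100
-4276 → 10111101001100
  11011001000100
+ 10111101001100
= 10010110010000  (discard carry-out 1)
Result 10010110010000: MSB = 1 → 9616 − 16384 = -6768.
Both addends are negative and so is the stored result: no signed overflow.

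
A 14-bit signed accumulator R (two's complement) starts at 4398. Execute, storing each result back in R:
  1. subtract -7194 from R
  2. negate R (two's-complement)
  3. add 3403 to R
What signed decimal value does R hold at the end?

-8189

Start: R = 4398 = 01000100101110.
R = 4398 − (-7194) = 11592; wraps to -4792 = 10110101001000
R = −(-4792) = 4792 = 01001010111000
R = 4792 + 3403 = 8195; wraps to -8189 = 10000000000011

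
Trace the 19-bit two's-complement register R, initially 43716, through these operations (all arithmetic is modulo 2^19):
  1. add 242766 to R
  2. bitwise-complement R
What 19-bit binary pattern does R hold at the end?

Start: R = 43716 = 0001010101011000100.
R = 43716 + 242766 = 286482; wraps to -237806 = 1000101111100010010
R = NOT 1000101111100010010 = 0111010000011101101 = 237805

0111010000011101101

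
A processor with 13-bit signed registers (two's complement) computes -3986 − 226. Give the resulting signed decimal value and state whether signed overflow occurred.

3980; overflow

-3986 → 1000001101110
226 → 0000011100010
Subtract via negate-and-add: invert 0000011100010 + 1 = 1111100011110 (i.e. -226).
  1000001101110
+ 1111100011110
= 0111110001100  (discard carry-out 1)
Result 0111110001100: MSB = 0 → value 3980.
Both addends (after negating the subtrahend) are negative but the stored result is non-negative: signed overflow. The true value -3986 − 226 = -4212 lies outside [-4096, 4095].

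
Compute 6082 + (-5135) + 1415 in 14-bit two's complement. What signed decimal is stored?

6082 + (-5135) = 947 (00001110110011)
947 + 1415 = 2362 (00100100111010)

2362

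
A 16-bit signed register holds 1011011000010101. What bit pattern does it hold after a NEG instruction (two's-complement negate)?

0100100111101011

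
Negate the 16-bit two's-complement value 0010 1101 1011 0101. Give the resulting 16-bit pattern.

1101001001001011

Invert: 1101001001001010. Add 1: 1101001001001011.
Check: 0010110110110101 = 11701, 1101001001001011 = -11701.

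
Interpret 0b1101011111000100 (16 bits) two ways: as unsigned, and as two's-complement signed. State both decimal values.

unsigned = 55236, signed = -10300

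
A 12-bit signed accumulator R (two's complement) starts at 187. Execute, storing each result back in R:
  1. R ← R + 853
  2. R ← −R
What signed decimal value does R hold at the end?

-1040

Start: R = 187 = 000010111011.
R = 187 + 853 = 1040 = 010000010000
R = −(1040) = -1040 = 101111110000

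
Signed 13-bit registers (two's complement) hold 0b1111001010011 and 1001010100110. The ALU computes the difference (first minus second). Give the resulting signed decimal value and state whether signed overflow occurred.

2989; no overflow

0b1111001010011 → 1111001010011 = -429 (signed)
1001010100110 = -3418 (signed)
Subtract via negate-and-add: invert 1001010100110 + 1 = 0110101011010 (i.e. 3418).
  1111001010011
+ 0110101011010
= 0101110101101  (discard carry-out 1)
Result 0101110101101: MSB = 0 → value 2989.
Addends (after negating the subtrahend) have opposite signs, so signed overflow cannot occur.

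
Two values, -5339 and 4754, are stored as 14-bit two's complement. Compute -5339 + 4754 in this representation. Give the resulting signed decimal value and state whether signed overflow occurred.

-585; no overflow

-5339 → 10101100100101
4754 → 01001010010010
  10101100100101
+ 01001010010010
= 11110110110111
Result 11110110110111: MSB = 1 → 15799 − 16384 = -585.
Addends have opposite signs, so signed overflow cannot occur.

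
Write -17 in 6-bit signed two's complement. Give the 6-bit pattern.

|-17| = 17 = 010001 in 6 bits.
Invert the bits: 101110. Add 1: 101111.

101111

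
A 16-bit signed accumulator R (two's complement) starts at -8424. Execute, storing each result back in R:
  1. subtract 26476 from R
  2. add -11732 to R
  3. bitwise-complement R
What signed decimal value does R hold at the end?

Start: R = -8424 = 1101111100011000.
R = -8424 − 26476 = -34900; wraps to 30636 = 0111011110101100
R = 30636 + (-11732) = 18904 = 0100100111011000
R = NOT 0100100111011000 = 1011011000100111 = -18905

-18905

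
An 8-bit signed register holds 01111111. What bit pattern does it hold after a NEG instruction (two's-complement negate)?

Invert: 10000000. Add 1: 10000001.

10000001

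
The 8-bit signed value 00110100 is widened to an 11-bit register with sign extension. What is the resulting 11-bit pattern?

00000110100

MSB of 00110100 is 0; replicate it into the new high bits.
000|00110100 → 00000110100 (still 52).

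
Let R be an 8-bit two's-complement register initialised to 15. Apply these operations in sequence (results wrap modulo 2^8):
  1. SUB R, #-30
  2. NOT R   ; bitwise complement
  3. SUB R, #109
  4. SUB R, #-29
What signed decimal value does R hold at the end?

-126

Start: R = 15 = 00001111.
R = 15 − (-30) = 45 = 00101101
R = NOT 00101101 = 11010010 = -46
R = -46 − 109 = -155; wraps to 101 = 01100101
R = 101 − (-29) = 130; wraps to -126 = 10000010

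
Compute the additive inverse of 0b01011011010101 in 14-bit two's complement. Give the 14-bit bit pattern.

10100100101011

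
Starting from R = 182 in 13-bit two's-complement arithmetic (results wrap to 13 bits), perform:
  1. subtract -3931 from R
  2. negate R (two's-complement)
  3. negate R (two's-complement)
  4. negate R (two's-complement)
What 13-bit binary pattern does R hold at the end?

0111111101111

Start: R = 182 = 0000010110110.
R = 182 − (-3931) = 4113; wraps to -4079 = 1000000010001
R = −(-4079) = 4079 = 0111111101111
R = −(4079) = -4079 = 1000000010001
R = −(-4079) = 4079 = 0111111101111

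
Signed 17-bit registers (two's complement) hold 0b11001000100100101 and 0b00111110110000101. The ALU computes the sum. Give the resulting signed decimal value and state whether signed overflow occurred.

0b11001000100100101 → 11001000100100101 = -28379 (signed)
0b00111110110000101 → 00111110110000101 = 32133 (signed)
  11001000100100101
+ 00111110110000101
= 00000111010101010  (discard carry-out 1)
Result 00000111010101010: MSB = 0 → value 3754.
Addends have opposite signs, so signed overflow cannot occur.

3754; no overflow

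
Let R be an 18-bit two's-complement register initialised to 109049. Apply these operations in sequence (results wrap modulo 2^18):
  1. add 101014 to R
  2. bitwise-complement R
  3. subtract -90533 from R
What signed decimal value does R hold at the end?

-119531

Start: R = 109049 = 011010100111111001.
R = 109049 + 101014 = 210063; wraps to -52081 = 110011010010001111
R = NOT 110011010010001111 = 001100101101110000 = 52080
R = 52080 − (-90533) = 142613; wraps to -119531 = 100010110100010101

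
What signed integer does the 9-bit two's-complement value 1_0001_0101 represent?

MSB is 1, so the value is negative.
Unsigned reading: 277. Subtract 2^9 = 512: 277 − 512 = -235.

-235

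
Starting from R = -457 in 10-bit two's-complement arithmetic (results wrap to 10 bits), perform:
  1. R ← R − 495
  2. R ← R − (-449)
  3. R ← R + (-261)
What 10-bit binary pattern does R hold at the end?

0100000100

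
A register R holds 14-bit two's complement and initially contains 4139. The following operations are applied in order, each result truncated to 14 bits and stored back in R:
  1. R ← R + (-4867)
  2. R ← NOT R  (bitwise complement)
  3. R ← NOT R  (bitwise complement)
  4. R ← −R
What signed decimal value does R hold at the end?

Start: R = 4139 = 01000000101011.
R = 4139 + (-4867) = -728 = 11110100101000
R = NOT 11110100101000 = 00001011010111 = 727
R = NOT 00001011010111 = 11110100101000 = -728
R = −(-728) = 728 = 00001011011000

728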